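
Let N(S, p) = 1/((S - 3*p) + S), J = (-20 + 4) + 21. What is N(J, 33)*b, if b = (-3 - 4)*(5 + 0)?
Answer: 35/89 ≈ 0.39326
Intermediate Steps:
J = 5 (J = -16 + 21 = 5)
N(S, p) = 1/(-3*p + 2*S)
b = -35 (b = -7*5 = -35)
N(J, 33)*b = -35/(-3*33 + 2*5) = -35/(-99 + 10) = -35/(-89) = -1/89*(-35) = 35/89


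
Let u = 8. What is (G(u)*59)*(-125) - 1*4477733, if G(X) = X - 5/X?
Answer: -36256989/8 ≈ -4.5321e+6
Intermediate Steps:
G(X) = X - 5/X
(G(u)*59)*(-125) - 1*4477733 = ((8 - 5/8)*59)*(-125) - 1*4477733 = ((8 - 5*1/8)*59)*(-125) - 4477733 = ((8 - 5/8)*59)*(-125) - 4477733 = ((59/8)*59)*(-125) - 4477733 = (3481/8)*(-125) - 4477733 = -435125/8 - 4477733 = -36256989/8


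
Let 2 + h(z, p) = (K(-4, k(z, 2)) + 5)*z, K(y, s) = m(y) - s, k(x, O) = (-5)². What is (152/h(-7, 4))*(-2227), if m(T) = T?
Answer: -169252/83 ≈ -2039.2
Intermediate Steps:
k(x, O) = 25
K(y, s) = y - s
h(z, p) = -2 - 24*z (h(z, p) = -2 + ((-4 - 1*25) + 5)*z = -2 + ((-4 - 25) + 5)*z = -2 + (-29 + 5)*z = -2 - 24*z)
(152/h(-7, 4))*(-2227) = (152/(-2 - 24*(-7)))*(-2227) = (152/(-2 + 168))*(-2227) = (152/166)*(-2227) = (152*(1/166))*(-2227) = (76/83)*(-2227) = -169252/83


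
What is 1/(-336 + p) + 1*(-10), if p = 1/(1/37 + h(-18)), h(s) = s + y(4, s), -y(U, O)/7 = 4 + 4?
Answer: -9199427/919669 ≈ -10.003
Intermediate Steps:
y(U, O) = -56 (y(U, O) = -7*(4 + 4) = -7*8 = -56)
h(s) = -56 + s (h(s) = s - 56 = -56 + s)
p = -37/2737 (p = 1/(1/37 + (-56 - 18)) = 1/(1/37 - 74) = 1/(-2737/37) = -37/2737 ≈ -0.013518)
1/(-336 + p) + 1*(-10) = 1/(-336 - 37/2737) + 1*(-10) = 1/(-919669/2737) - 10 = -2737/919669 - 10 = -9199427/919669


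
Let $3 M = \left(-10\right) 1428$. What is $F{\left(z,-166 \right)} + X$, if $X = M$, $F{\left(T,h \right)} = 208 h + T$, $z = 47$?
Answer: $-39241$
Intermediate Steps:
$M = -4760$ ($M = \frac{\left(-10\right) 1428}{3} = \frac{1}{3} \left(-14280\right) = -4760$)
$F{\left(T,h \right)} = T + 208 h$
$X = -4760$
$F{\left(z,-166 \right)} + X = \left(47 + 208 \left(-166\right)\right) - 4760 = \left(47 - 34528\right) - 4760 = -34481 - 4760 = -39241$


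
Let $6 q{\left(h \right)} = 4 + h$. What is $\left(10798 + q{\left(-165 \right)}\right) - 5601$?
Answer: $\frac{31021}{6} \approx 5170.2$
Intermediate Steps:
$q{\left(h \right)} = \frac{2}{3} + \frac{h}{6}$ ($q{\left(h \right)} = \frac{4 + h}{6} = \frac{2}{3} + \frac{h}{6}$)
$\left(10798 + q{\left(-165 \right)}\right) - 5601 = \left(10798 + \left(\frac{2}{3} + \frac{1}{6} \left(-165\right)\right)\right) - 5601 = \left(10798 + \left(\frac{2}{3} - \frac{55}{2}\right)\right) - 5601 = \left(10798 - \frac{161}{6}\right) - 5601 = \frac{64627}{6} - 5601 = \frac{31021}{6}$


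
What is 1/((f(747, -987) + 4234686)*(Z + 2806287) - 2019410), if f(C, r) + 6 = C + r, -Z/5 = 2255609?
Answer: -1/35873152964930 ≈ -2.7876e-14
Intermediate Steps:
Z = -11278045 (Z = -5*2255609 = -11278045)
f(C, r) = -6 + C + r (f(C, r) = -6 + (C + r) = -6 + C + r)
1/((f(747, -987) + 4234686)*(Z + 2806287) - 2019410) = 1/(((-6 + 747 - 987) + 4234686)*(-11278045 + 2806287) - 2019410) = 1/((-246 + 4234686)*(-8471758) - 2019410) = 1/(4234440*(-8471758) - 2019410) = 1/(-35873150945520 - 2019410) = 1/(-35873152964930) = -1/35873152964930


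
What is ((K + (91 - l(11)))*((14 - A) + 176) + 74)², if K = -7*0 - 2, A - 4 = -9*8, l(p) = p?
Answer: 407959204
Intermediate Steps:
A = -68 (A = 4 - 9*8 = 4 - 72 = -68)
K = -2 (K = 0 - 2 = -2)
((K + (91 - l(11)))*((14 - A) + 176) + 74)² = ((-2 + (91 - 1*11))*((14 - 1*(-68)) + 176) + 74)² = ((-2 + (91 - 11))*((14 + 68) + 176) + 74)² = ((-2 + 80)*(82 + 176) + 74)² = (78*258 + 74)² = (20124 + 74)² = 20198² = 407959204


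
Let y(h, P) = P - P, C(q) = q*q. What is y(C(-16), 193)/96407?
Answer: 0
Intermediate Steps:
C(q) = q²
y(h, P) = 0
y(C(-16), 193)/96407 = 0/96407 = 0*(1/96407) = 0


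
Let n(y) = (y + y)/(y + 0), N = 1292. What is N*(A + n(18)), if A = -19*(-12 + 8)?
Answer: 100776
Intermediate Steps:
A = 76 (A = -19*(-4) = 76)
n(y) = 2 (n(y) = (2*y)/y = 2)
N*(A + n(18)) = 1292*(76 + 2) = 1292*78 = 100776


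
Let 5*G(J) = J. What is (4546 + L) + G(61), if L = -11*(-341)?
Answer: 41546/5 ≈ 8309.2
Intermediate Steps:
G(J) = J/5
L = 3751
(4546 + L) + G(61) = (4546 + 3751) + (⅕)*61 = 8297 + 61/5 = 41546/5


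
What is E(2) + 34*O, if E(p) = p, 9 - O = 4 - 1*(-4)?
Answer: 36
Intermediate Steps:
O = 1 (O = 9 - (4 - 1*(-4)) = 9 - (4 + 4) = 9 - 1*8 = 9 - 8 = 1)
E(2) + 34*O = 2 + 34*1 = 2 + 34 = 36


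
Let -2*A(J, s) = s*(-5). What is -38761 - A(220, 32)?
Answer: -38841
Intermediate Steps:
A(J, s) = 5*s/2 (A(J, s) = -s*(-5)/2 = -(-5)*s/2 = 5*s/2)
-38761 - A(220, 32) = -38761 - 5*32/2 = -38761 - 1*80 = -38761 - 80 = -38841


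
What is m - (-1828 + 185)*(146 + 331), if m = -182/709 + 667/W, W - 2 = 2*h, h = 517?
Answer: 575654822915/734524 ≈ 7.8371e+5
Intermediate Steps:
W = 1036 (W = 2 + 2*517 = 2 + 1034 = 1036)
m = 284351/734524 (m = -182/709 + 667/1036 = 284351/734524 ≈ 0.38712)
m - (-1828 + 185)*(146 + 331) = 284351/734524 - (-1828 + 185)*(146 + 331) = 284351/734524 - (-1643)*477 = 284351/734524 - 1*(-783711) = 284351/734524 + 783711 = 575654822915/734524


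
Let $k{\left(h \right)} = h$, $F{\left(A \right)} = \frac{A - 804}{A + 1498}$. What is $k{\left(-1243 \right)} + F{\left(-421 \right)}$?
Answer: $- \frac{1339936}{1077} \approx -1244.1$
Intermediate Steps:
$F{\left(A \right)} = \frac{-804 + A}{1498 + A}$
$k{\left(-1243 \right)} + F{\left(-421 \right)} = -1243 + \frac{-804 - 421}{1498 - 421} = -1243 + \frac{1}{1077} \left(-1225\right) = -1243 - \frac{1225}{1077} = - \frac{1339936}{1077}$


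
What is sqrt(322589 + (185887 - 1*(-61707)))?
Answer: sqrt(570183) ≈ 755.10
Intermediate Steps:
sqrt(322589 + (185887 - 1*(-61707))) = sqrt(322589 + (185887 + 61707)) = sqrt(322589 + 247594) = sqrt(570183)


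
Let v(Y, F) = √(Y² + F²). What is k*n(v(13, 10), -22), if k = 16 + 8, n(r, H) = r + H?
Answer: -528 + 24*√269 ≈ -134.37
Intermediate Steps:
v(Y, F) = √(F² + Y²)
n(r, H) = H + r
k = 24
k*n(v(13, 10), -22) = 24*(-22 + √(10² + 13²)) = 24*(-22 + √(100 + 169)) = 24*(-22 + √269) = -528 + 24*√269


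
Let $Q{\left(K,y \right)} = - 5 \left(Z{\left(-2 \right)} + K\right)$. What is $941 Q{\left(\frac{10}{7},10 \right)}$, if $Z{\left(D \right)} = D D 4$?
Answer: $- \frac{574010}{7} \approx -82001.0$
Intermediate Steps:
$Z{\left(D \right)} = 4 D^{2}$ ($Z{\left(D \right)} = D^{2} \cdot 4 = 4 D^{2}$)
$Q{\left(K,y \right)} = -80 - 5 K$ ($Q{\left(K,y \right)} = - 5 \left(4 \left(-2\right)^{2} + K\right) = - 5 \left(4 \cdot 4 + K\right) = - 5 \left(16 + K\right) = -80 - 5 K$)
$941 Q{\left(\frac{10}{7},10 \right)} = 941 \left(-80 - 5 \cdot \frac{10}{7}\right) = 941 \left(-80 - 5 \cdot 10 \cdot \frac{1}{7}\right) = 941 \left(-80 - \frac{50}{7}\right) = 941 \left(- \frac{610}{7}\right) = - \frac{574010}{7}$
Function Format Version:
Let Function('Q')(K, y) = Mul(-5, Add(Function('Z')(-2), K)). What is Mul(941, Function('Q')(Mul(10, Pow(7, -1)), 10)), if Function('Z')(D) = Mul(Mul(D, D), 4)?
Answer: Rational(-574010, 7) ≈ -82001.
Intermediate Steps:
Function('Z')(D) = Mul(4, Pow(D, 2)) (Function('Z')(D) = Mul(Pow(D, 2), 4) = Mul(4, Pow(D, 2)))
Function('Q')(K, y) = Add(-80, Mul(-5, K)) (Function('Q')(K, y) = Mul(-5, Add(Mul(4, Pow(-2, 2)), K)) = Mul(-5, Add(Mul(4, 4), K)) = Mul(-5, Add(16, K)) = Add(-80, Mul(-5, K)))
Mul(941, Function('Q')(Mul(10, Pow(7, -1)), 10)) = Mul(941, Add(-80, Mul(-5, Mul(10, Pow(7, -1))))) = Mul(941, Add(-80, Mul(-5, Mul(10, Rational(1, 7))))) = Mul(941, Add(-80, Mul(-5, Rational(10, 7)))) = Mul(941, Add(-80, Rational(-50, 7))) = Mul(941, Rational(-610, 7)) = Rational(-574010, 7)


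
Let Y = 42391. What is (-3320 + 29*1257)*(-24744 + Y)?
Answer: 584698051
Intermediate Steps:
(-3320 + 29*1257)*(-24744 + Y) = (-3320 + 29*1257)*(-24744 + 42391) = (-3320 + 36453)*17647 = 33133*17647 = 584698051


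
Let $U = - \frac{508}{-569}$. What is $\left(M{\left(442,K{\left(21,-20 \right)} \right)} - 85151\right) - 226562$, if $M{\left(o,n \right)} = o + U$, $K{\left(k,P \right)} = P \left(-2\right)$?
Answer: $- \frac{177112691}{569} \approx -3.1127 \cdot 10^{5}$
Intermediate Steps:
$K{\left(k,P \right)} = - 2 P$
$U = \frac{508}{569}$ ($U = \left(-508\right) \left(- \frac{1}{569}\right) = \frac{508}{569} \approx 0.89279$)
$M{\left(o,n \right)} = \frac{508}{569} + o$ ($M{\left(o,n \right)} = o + \frac{508}{569} = \frac{508}{569} + o$)
$\left(M{\left(442,K{\left(21,-20 \right)} \right)} - 85151\right) - 226562 = \left(\left(\frac{508}{569} + 442\right) - 85151\right) - 226562 = \left(\frac{252006}{569} - 85151\right) - 226562 = - \frac{48198913}{569} - 226562 = - \frac{177112691}{569}$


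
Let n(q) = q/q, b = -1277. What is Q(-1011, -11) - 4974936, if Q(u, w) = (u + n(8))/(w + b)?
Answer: -3203858279/644 ≈ -4.9749e+6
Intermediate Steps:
n(q) = 1
Q(u, w) = (1 + u)/(-1277 + w) (Q(u, w) = (u + 1)/(w - 1277) = (1 + u)/(-1277 + w))
Q(-1011, -11) - 4974936 = (1 - 1011)/(-1277 - 11) - 4974936 = -1010/(-1288) - 4974936 = -1/1288*(-1010) - 4974936 = 505/644 - 4974936 = -3203858279/644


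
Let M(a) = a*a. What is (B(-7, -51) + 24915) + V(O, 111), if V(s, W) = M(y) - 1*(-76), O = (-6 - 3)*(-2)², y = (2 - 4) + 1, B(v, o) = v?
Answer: 24985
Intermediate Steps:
y = -1 (y = -2 + 1 = -1)
M(a) = a²
O = -36 (O = -9*4 = -36)
V(s, W) = 77 (V(s, W) = (-1)² - 1*(-76) = 1 + 76 = 77)
(B(-7, -51) + 24915) + V(O, 111) = (-7 + 24915) + 77 = 24908 + 77 = 24985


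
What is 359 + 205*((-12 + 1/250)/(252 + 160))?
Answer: 7272441/20600 ≈ 353.03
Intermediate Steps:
359 + 205*((-12 + 1/250)/(252 + 160)) = 359 + 205*((-12 + 1/250)/412) = 359 + 205*(-2999/250*1/412) = 359 + 205*(-2999/103000) = 359 - 122959/20600 = 7272441/20600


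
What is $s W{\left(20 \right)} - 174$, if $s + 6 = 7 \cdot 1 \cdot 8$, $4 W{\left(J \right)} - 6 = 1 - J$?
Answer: $- \frac{673}{2} \approx -336.5$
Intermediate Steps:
$W{\left(J \right)} = \frac{7}{4} - \frac{J}{4}$ ($W{\left(J \right)} = \frac{3}{2} + \frac{1 - J}{4} = \frac{3}{2} - \left(- \frac{1}{4} + \frac{J}{4}\right) = \frac{7}{4} - \frac{J}{4}$)
$s = 50$ ($s = -6 + 7 \cdot 1 \cdot 8 = -6 + 7 \cdot 8 = -6 + 56 = 50$)
$s W{\left(20 \right)} - 174 = 50 \left(\frac{7}{4} - 5\right) - 174 = 50 \left(- \frac{13}{4}\right) - 174 = - \frac{325}{2} - 174 = - \frac{673}{2}$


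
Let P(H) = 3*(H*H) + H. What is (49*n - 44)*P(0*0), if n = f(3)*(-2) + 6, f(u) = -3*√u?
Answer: 0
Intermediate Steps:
n = 6 + 6*√3 (n = -3*√3*(-2) + 6 = 6*√3 + 6 = 6 + 6*√3 ≈ 16.392)
P(H) = H + 3*H² (P(H) = 3*H² + H = H + 3*H²)
(49*n - 44)*P(0*0) = (49*(6 + 6*√3) - 44)*((0*0)*(1 + 3*(0*0))) = ((294 + 294*√3) - 44)*(0*(1 + 3*0)) = (250 + 294*√3)*(0*(1 + 0)) = (250 + 294*√3)*(0*1) = (250 + 294*√3)*0 = 0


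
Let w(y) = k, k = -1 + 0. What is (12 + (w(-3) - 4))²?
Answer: 49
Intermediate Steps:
k = -1
w(y) = -1
(12 + (w(-3) - 4))² = (12 + (-1 - 4))² = (12 - 5)² = 7² = 49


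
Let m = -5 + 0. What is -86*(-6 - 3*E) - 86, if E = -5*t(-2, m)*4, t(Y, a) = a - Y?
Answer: 15910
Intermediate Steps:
m = -5
E = 60 (E = -5*(-5 - 1*(-2))*4 = -5*(-5 + 2)*4 = -5*(-3)*4 = 15*4 = 60)
-86*(-6 - 3*E) - 86 = -86*(-6 - 3*60) - 86 = -86*(-6 - 180) - 86 = -86*(-186) - 86 = 15996 - 86 = 15910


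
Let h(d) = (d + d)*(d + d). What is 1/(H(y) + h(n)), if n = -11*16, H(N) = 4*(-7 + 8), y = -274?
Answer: 1/123908 ≈ 8.0705e-6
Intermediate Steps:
H(N) = 4 (H(N) = 4*1 = 4)
n = -176
h(d) = 4*d² (h(d) = (2*d)*(2*d) = 4*d²)
1/(H(y) + h(n)) = 1/(4 + 4*(-176)²) = 1/(4 + 4*30976) = 1/(4 + 123904) = 1/123908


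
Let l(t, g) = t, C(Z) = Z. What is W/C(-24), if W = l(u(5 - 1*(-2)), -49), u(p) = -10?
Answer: 5/12 ≈ 0.41667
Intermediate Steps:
W = -10
W/C(-24) = -10/(-24) = -10*(-1/24) = 5/12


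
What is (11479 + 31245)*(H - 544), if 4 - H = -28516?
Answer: 1195246624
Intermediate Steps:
H = 28520 (H = 4 - 1*(-28516) = 4 + 28516 = 28520)
(11479 + 31245)*(H - 544) = (11479 + 31245)*(28520 - 544) = 42724*27976 = 1195246624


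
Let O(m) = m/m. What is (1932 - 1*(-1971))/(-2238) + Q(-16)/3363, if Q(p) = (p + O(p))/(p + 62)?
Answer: -16772774/9617059 ≈ -1.7441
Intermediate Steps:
O(m) = 1
Q(p) = (1 + p)/(62 + p) (Q(p) = (p + 1)/(p + 62) = (1 + p)/(62 + p))
(1932 - 1*(-1971))/(-2238) + Q(-16)/3363 = (1932 - 1*(-1971))/(-2238) + ((1 - 16)/(62 - 16))/3363 = (1932 + 1971)*(-1/2238) + (-15/46)*(1/3363) = 3903*(-1/2238) + ((1/46)*(-15))*(1/3363) = -1301/746 - 15/46*1/3363 = -1301/746 - 5/51566 = -16772774/9617059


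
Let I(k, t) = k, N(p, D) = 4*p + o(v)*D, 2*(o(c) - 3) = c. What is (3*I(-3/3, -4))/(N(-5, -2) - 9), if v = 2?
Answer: 3/37 ≈ 0.081081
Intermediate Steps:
o(c) = 3 + c/2
N(p, D) = 4*D + 4*p (N(p, D) = 4*p + (3 + (½)*2)*D = 4*p + (3 + 1)*D = 4*p + 4*D = 4*D + 4*p)
(3*I(-3/3, -4))/(N(-5, -2) - 9) = (3*(-3/3))/((4*(-2) + 4*(-5)) - 9) = (3*(-3*⅓))/((-8 - 20) - 9) = (3*(-1))/(-28 - 9) = -3/(-37) = -3*(-1/37) = 3/37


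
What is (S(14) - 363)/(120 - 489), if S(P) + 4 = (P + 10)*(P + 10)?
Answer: -209/369 ≈ -0.56640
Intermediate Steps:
S(P) = -4 + (10 + P)² (S(P) = -4 + (P + 10)*(P + 10) = -4 + (10 + P)*(10 + P) = -4 + (10 + P)²)
(S(14) - 363)/(120 - 489) = ((-4 + (10 + 14)²) - 363)/(120 - 489) = ((-4 + 24²) - 363)/(-369) = ((-4 + 576) - 363)*(-1/369) = (572 - 363)*(-1/369) = 209*(-1/369) = -209/369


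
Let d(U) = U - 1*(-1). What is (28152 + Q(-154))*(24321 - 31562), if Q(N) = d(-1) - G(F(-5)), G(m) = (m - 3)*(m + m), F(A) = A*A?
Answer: -195883532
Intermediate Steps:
F(A) = A²
d(U) = 1 + U (d(U) = U + 1 = 1 + U)
G(m) = 2*m*(-3 + m) (G(m) = (-3 + m)*(2*m) = 2*m*(-3 + m))
Q(N) = -1100 (Q(N) = (1 - 1) - 2*(-5)²*(-3 + (-5)²) = 0 - 2*25*(-3 + 25) = 0 - 2*25*22 = 0 - 1*1100 = 0 - 1100 = -1100)
(28152 + Q(-154))*(24321 - 31562) = (28152 - 1100)*(24321 - 31562) = 27052*(-7241) = -195883532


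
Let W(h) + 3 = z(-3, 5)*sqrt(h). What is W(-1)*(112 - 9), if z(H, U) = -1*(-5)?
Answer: -309 + 515*I ≈ -309.0 + 515.0*I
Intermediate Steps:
z(H, U) = 5
W(h) = -3 + 5*sqrt(h)
W(-1)*(112 - 9) = (-3 + 5*sqrt(-1))*(112 - 9) = (-3 + 5*I)*103 = -309 + 515*I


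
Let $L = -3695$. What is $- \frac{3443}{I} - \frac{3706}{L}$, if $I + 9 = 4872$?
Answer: $\frac{5300393}{17968785} \approx 0.29498$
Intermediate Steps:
$I = 4863$ ($I = -9 + 4872 = 4863$)
$- \frac{3443}{I} - \frac{3706}{L} = - \frac{3443}{4863} - \frac{3706}{-3695} = \left(-3443\right) \frac{1}{4863} - - \frac{3706}{3695} = - \frac{3443}{4863} + \frac{3706}{3695} = \frac{5300393}{17968785}$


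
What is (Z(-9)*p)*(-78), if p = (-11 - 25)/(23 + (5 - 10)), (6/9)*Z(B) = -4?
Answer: -936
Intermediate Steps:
Z(B) = -6 (Z(B) = (3/2)*(-4) = -6)
p = -2 (p = -36/(23 - 5) = -36/18 = -36*1/18 = -2)
(Z(-9)*p)*(-78) = -6*(-2)*(-78) = 12*(-78) = -936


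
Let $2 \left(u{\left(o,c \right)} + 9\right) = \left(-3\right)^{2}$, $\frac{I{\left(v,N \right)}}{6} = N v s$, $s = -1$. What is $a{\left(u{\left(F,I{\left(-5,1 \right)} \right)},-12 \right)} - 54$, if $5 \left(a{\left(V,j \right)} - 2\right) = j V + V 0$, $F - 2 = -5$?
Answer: $- \frac{206}{5} \approx -41.2$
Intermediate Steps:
$F = -3$ ($F = 2 - 5 = -3$)
$I{\left(v,N \right)} = - 6 N v$ ($I{\left(v,N \right)} = 6 N v \left(-1\right) = 6 \left(- N v\right) = - 6 N v$)
$u{\left(o,c \right)} = - \frac{9}{2}$ ($u{\left(o,c \right)} = -9 + \frac{\left(-3\right)^{2}}{2} = -9 + \frac{1}{2} \cdot 9 = -9 + \frac{9}{2} = - \frac{9}{2}$)
$a{\left(V,j \right)} = 2 + \frac{V j}{5}$ ($a{\left(V,j \right)} = 2 + \frac{j V + V 0}{5} = 2 + \frac{V j + 0}{5} = 2 + \frac{V j}{5}$)
$a{\left(u{\left(F,I{\left(-5,1 \right)} \right)},-12 \right)} - 54 = \left(2 + \frac{1}{5} \left(- \frac{9}{2}\right) \left(-12\right)\right) - 54 = \left(2 + \frac{54}{5}\right) - 54 = \frac{64}{5} - 54 = - \frac{206}{5}$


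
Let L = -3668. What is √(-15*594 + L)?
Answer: I*√12578 ≈ 112.15*I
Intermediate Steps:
√(-15*594 + L) = √(-15*594 - 3668) = √(-8910 - 3668) = √(-12578) = I*√12578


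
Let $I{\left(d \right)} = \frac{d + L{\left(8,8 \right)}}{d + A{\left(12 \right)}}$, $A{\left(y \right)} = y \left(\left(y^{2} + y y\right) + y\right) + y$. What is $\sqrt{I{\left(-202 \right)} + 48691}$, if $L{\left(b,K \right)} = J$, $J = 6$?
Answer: $\frac{\sqrt{141545787185}}{1705} \approx 220.66$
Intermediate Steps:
$L{\left(b,K \right)} = 6$
$A{\left(y \right)} = y + y \left(y + 2 y^{2}\right)$ ($A{\left(y \right)} = y \left(\left(y^{2} + y^{2}\right) + y\right) + y = y \left(2 y^{2} + y\right) + y = y \left(y + 2 y^{2}\right) + y = y + y \left(y + 2 y^{2}\right)$)
$I{\left(d \right)} = \frac{6 + d}{3612 + d}$ ($I{\left(d \right)} = \frac{d + 6}{d + 12 \left(1 + 12 + 2 \cdot 12^{2}\right)} = \frac{6 + d}{d + 12 \left(1 + 12 + 2 \cdot 144\right)} = \frac{6 + d}{d + 12 \left(1 + 12 + 288\right)} = \frac{6 + d}{d + 12 \cdot 301} = \frac{6 + d}{d + 3612} = \frac{6 + d}{3612 + d}$)
$\sqrt{I{\left(-202 \right)} + 48691} = \sqrt{\frac{6 - 202}{3612 - 202} + 48691} = \sqrt{\frac{1}{3410} \left(-196\right) + 48691} = \sqrt{- \frac{98}{1705} + 48691} = \sqrt{\frac{83018057}{1705}} = \frac{\sqrt{141545787185}}{1705}$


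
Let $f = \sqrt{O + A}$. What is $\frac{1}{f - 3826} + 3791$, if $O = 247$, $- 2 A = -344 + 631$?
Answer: $\frac{110986616243}{29276345} - \frac{3 \sqrt{46}}{29276345} \approx 3791.0$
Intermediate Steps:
$A = - \frac{287}{2}$ ($A = - \frac{-344 + 631}{2} = \left(- \frac{1}{2}\right) 287 = - \frac{287}{2} \approx -143.5$)
$f = \frac{3 \sqrt{46}}{2}$ ($f = \sqrt{247 - \frac{287}{2}} = \sqrt{\frac{207}{2}} = \frac{3 \sqrt{46}}{2} \approx 10.173$)
$\frac{1}{f - 3826} + 3791 = \frac{1}{\frac{3 \sqrt{46}}{2} - 3826} + 3791 = \frac{1}{-3826 + \frac{3 \sqrt{46}}{2}} + 3791 = 3791 + \frac{1}{-3826 + \frac{3 \sqrt{46}}{2}}$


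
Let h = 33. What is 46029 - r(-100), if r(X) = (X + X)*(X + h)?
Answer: 32629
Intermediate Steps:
r(X) = 2*X*(33 + X) (r(X) = (X + X)*(X + 33) = (2*X)*(33 + X) = 2*X*(33 + X))
46029 - r(-100) = 46029 - 2*(-100)*(33 - 100) = 46029 - 2*(-100)*(-67) = 46029 - 1*13400 = 46029 - 13400 = 32629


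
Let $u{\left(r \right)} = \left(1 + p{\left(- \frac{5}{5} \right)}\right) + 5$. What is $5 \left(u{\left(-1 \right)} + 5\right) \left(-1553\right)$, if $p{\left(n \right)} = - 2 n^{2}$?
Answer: $-69885$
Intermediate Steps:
$u{\left(r \right)} = 4$ ($u{\left(r \right)} = \left(1 - 2 \left(- \frac{5}{5}\right)^{2}\right) + 5 = \left(1 - 2 \left(\left(-5\right) \frac{1}{5}\right)^{2}\right) + 5 = \left(1 - 2 \left(-1\right)^{2}\right) + 5 = \left(1 - 2\right) + 5 = -1 + 5 = 4$)
$5 \left(u{\left(-1 \right)} + 5\right) \left(-1553\right) = 5 \left(4 + 5\right) \left(-1553\right) = 5 \cdot 9 \left(-1553\right) = 45 \left(-1553\right) = -69885$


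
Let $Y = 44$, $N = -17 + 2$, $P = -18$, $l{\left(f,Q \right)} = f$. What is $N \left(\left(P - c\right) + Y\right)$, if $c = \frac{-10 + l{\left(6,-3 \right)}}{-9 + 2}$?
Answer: $- \frac{2670}{7} \approx -381.43$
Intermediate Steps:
$N = -15$
$c = \frac{4}{7}$ ($c = \frac{-10 + 6}{-9 + 2} = - \frac{4}{-7} = \left(-4\right) \left(- \frac{1}{7}\right) = \frac{4}{7} \approx 0.57143$)
$N \left(\left(P - c\right) + Y\right) = - 15 \left(\left(-18 - \frac{4}{7}\right) + 44\right) = - 15 \left(- \frac{130}{7} + 44\right) = \left(-15\right) \frac{178}{7} = - \frac{2670}{7}$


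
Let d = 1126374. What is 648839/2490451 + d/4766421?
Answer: 1965939696631/3956845981957 ≈ 0.49685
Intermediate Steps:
648839/2490451 + d/4766421 = 648839/2490451 + 1126374/4766421 = 648839*(1/2490451) + 1126374*(1/4766421) = 648839/2490451 + 375458/1588807 = 1965939696631/3956845981957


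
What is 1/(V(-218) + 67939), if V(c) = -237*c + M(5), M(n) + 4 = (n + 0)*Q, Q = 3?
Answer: 1/119616 ≈ 8.3601e-6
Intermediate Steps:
M(n) = -4 + 3*n (M(n) = -4 + (n + 0)*3 = -4 + n*3 = -4 + 3*n)
V(c) = 11 - 237*c (V(c) = -237*c + (-4 + 3*5) = -237*c + (-4 + 15) = -237*c + 11 = 11 - 237*c)
1/(V(-218) + 67939) = 1/((11 - 237*(-218)) + 67939) = 1/((11 + 51666) + 67939) = 1/(51677 + 67939) = 1/119616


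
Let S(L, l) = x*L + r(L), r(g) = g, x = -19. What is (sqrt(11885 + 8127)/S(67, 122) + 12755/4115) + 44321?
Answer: 36478734/823 - sqrt(5003)/603 ≈ 44324.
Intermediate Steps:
S(L, l) = -18*L (S(L, l) = -19*L + L = -18*L)
(sqrt(11885 + 8127)/S(67, 122) + 12755/4115) + 44321 = (sqrt(11885 + 8127)/((-18*67)) + 12755/4115) + 44321 = (sqrt(20012)/(-1206) + 12755*(1/4115)) + 44321 = ((2*sqrt(5003))*(-1/1206) + 2551/823) + 44321 = (-sqrt(5003)/603 + 2551/823) + 44321 = (2551/823 - sqrt(5003)/603) + 44321 = 36478734/823 - sqrt(5003)/603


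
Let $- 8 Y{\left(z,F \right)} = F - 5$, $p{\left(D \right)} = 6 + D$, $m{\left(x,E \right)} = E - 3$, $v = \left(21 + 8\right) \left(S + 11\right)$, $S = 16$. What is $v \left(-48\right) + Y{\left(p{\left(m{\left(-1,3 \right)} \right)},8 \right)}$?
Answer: $- \frac{300675}{8} \approx -37584.0$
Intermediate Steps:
$v = 783$ ($v = \left(21 + 8\right) \left(16 + 11\right) = 29 \cdot 27 = 783$)
$m{\left(x,E \right)} = -3 + E$ ($m{\left(x,E \right)} = E - 3 = -3 + E$)
$Y{\left(z,F \right)} = \frac{5}{8} - \frac{F}{8}$ ($Y{\left(z,F \right)} = - \frac{F - 5}{8} = - \frac{-5 + F}{8} = \frac{5}{8} - \frac{F}{8}$)
$v \left(-48\right) + Y{\left(p{\left(m{\left(-1,3 \right)} \right)},8 \right)} = 783 \left(-48\right) + \left(\frac{5}{8} - 1\right) = -37584 + \left(\frac{5}{8} - 1\right) = -37584 - \frac{3}{8} = - \frac{300675}{8}$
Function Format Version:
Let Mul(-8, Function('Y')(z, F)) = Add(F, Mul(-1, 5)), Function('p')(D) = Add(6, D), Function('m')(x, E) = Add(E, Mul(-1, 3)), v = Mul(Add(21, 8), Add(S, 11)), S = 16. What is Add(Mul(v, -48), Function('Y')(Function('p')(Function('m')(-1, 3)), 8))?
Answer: Rational(-300675, 8) ≈ -37584.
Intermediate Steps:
v = 783 (v = Mul(Add(21, 8), Add(16, 11)) = Mul(29, 27) = 783)
Function('m')(x, E) = Add(-3, E) (Function('m')(x, E) = Add(E, -3) = Add(-3, E))
Function('Y')(z, F) = Add(Rational(5, 8), Mul(Rational(-1, 8), F)) (Function('Y')(z, F) = Mul(Rational(-1, 8), Add(F, Mul(-1, 5))) = Mul(Rational(-1, 8), Add(F, -5)) = Mul(Rational(-1, 8), Add(-5, F)) = Add(Rational(5, 8), Mul(Rational(-1, 8), F)))
Add(Mul(v, -48), Function('Y')(Function('p')(Function('m')(-1, 3)), 8)) = Add(Mul(783, -48), Add(Rational(5, 8), Mul(Rational(-1, 8), 8))) = Add(-37584, Add(Rational(5, 8), -1)) = Add(-37584, Rational(-3, 8)) = Rational(-300675, 8)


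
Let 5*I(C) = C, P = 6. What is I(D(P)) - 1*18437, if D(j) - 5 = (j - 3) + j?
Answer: -92171/5 ≈ -18434.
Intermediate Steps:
D(j) = 2 + 2*j (D(j) = 5 + ((j - 3) + j) = 5 + ((-3 + j) + j) = 5 + (-3 + 2*j) = 2 + 2*j)
I(C) = C/5
I(D(P)) - 1*18437 = (2 + 2*6)/5 - 1*18437 = (2 + 12)/5 - 18437 = (⅕)*14 - 18437 = 14/5 - 18437 = -92171/5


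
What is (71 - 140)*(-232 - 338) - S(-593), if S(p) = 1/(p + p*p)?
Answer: 13807032479/351056 ≈ 39330.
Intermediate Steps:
S(p) = 1/(p + p²)
(71 - 140)*(-232 - 338) - S(-593) = (71 - 140)*(-232 - 338) - 1/((-593)*(1 - 593)) = -69*(-570) - (-1)/(593*(-592)) = 39330 - (-1)*(-1)/(593*592) = 39330 - 1*1/351056 = 39330 - 1/351056 = 13807032479/351056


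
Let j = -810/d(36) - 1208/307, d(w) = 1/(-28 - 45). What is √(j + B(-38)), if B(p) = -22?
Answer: 2*√1392624759/307 ≈ 243.11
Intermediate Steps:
d(w) = -1/73 (d(w) = 1/(-73) = -1/73)
j = 18151702/307 (j = -810/(-1/73) - 1208/307 = -810*(-73) - 1208*1/307 = 59130 - 1208/307 = 18151702/307 ≈ 59126.)
√(j + B(-38)) = √(18151702/307 - 22) = √(18144948/307) = 2*√1392624759/307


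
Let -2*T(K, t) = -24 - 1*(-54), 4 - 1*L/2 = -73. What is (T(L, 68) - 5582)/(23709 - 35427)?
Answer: 5597/11718 ≈ 0.47764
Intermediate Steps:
L = 154 (L = 8 - 2*(-73) = 8 + 146 = 154)
T(K, t) = -15 (T(K, t) = -(-24 - 1*(-54))/2 = -(-24 + 54)/2 = -½*30 = -15)
(T(L, 68) - 5582)/(23709 - 35427) = (-15 - 5582)/(23709 - 35427) = -5597/(-11718) = -5597*(-1/11718) = 5597/11718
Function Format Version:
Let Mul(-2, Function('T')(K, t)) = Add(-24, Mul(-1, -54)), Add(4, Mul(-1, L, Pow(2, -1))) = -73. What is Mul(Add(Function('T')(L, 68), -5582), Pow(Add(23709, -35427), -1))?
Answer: Rational(5597, 11718) ≈ 0.47764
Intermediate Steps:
L = 154 (L = Add(8, Mul(-2, -73)) = Add(8, 146) = 154)
Function('T')(K, t) = -15 (Function('T')(K, t) = Mul(Rational(-1, 2), Add(-24, Mul(-1, -54))) = Mul(Rational(-1, 2), Add(-24, 54)) = Mul(Rational(-1, 2), 30) = -15)
Mul(Add(Function('T')(L, 68), -5582), Pow(Add(23709, -35427), -1)) = Mul(Add(-15, -5582), Pow(Add(23709, -35427), -1)) = Mul(-5597, Pow(-11718, -1)) = Mul(-5597, Rational(-1, 11718)) = Rational(5597, 11718)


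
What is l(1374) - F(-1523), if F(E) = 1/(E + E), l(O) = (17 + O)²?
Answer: 5893647527/3046 ≈ 1.9349e+6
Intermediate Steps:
F(E) = 1/(2*E)
l(1374) - F(-1523) = (17 + 1374)² - 1/(2*(-1523)) = 1391² - (-1)/(2*1523) = 1934881 - 1*(-1/3046) = 1934881 + 1/3046 = 5893647527/3046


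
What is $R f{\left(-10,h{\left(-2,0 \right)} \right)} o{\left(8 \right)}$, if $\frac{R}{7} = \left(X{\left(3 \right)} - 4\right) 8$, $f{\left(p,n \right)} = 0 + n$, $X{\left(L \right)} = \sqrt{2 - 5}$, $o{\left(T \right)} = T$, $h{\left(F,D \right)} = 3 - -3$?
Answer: $-10752 + 2688 i \sqrt{3} \approx -10752.0 + 4655.8 i$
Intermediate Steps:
$h{\left(F,D \right)} = 6$ ($h{\left(F,D \right)} = 3 + 3 = 6$)
$X{\left(L \right)} = i \sqrt{3}$ ($X{\left(L \right)} = \sqrt{-3} = i \sqrt{3}$)
$f{\left(p,n \right)} = n$
$R = -224 + 56 i \sqrt{3}$ ($R = 7 \left(i \sqrt{3} - 4\right) 8 = 7 \left(-4 + i \sqrt{3}\right) 8 = 7 \left(-32 + 8 i \sqrt{3}\right) = -224 + 56 i \sqrt{3} \approx -224.0 + 96.995 i$)
$R f{\left(-10,h{\left(-2,0 \right)} \right)} o{\left(8 \right)} = \left(-224 + 56 i \sqrt{3}\right) 6 \cdot 8 = \left(-1344 + 336 i \sqrt{3}\right) 8 = -10752 + 2688 i \sqrt{3}$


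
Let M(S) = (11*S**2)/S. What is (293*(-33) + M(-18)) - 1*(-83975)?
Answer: 74108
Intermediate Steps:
M(S) = 11*S
(293*(-33) + M(-18)) - 1*(-83975) = (293*(-33) + 11*(-18)) - 1*(-83975) = (-9669 - 198) + 83975 = -9867 + 83975 = 74108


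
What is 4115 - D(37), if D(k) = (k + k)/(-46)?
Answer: 94682/23 ≈ 4116.6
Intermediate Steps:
D(k) = -k/23 (D(k) = (2*k)*(-1/46) = -k/23)
4115 - D(37) = 4115 - (-1)*37/23 = 4115 - 1*(-37/23) = 4115 + 37/23 = 94682/23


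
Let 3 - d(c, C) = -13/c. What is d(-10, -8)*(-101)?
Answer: -1717/10 ≈ -171.70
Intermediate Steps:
d(c, C) = 3 + 13/c (d(c, C) = 3 - (-13)/c = 3 + 13/c)
d(-10, -8)*(-101) = (3 + 13/(-10))*(-101) = (3 + 13*(-⅒))*(-101) = (3 - 13/10)*(-101) = (17/10)*(-101) = -1717/10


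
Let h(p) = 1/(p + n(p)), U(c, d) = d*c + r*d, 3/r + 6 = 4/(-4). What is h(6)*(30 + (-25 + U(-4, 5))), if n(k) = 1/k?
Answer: -720/259 ≈ -2.7799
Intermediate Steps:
n(k) = 1/k
r = -3/7 (r = 3/(-6 + 4/(-4)) = 3/(-6 + 4*(-¼)) = 3/(-6 - 1) = 3/(-7) = 3*(-⅐) = -3/7 ≈ -0.42857)
U(c, d) = -3*d/7 + c*d (U(c, d) = d*c - 3*d/7 = c*d - 3*d/7 = -3*d/7 + c*d)
h(p) = 1/(p + 1/p)
h(6)*(30 + (-25 + U(-4, 5))) = (6/(1 + 6²))*(30 + (-25 + (⅐)*5*(-3 + 7*(-4)))) = (6/(1 + 36))*(30 + (-25 + (⅐)*5*(-3 - 28))) = (6/37)*(30 + (-25 + (⅐)*5*(-31))) = (6*(1/37))*(30 + (-25 - 155/7)) = 6*(30 - 330/7)/37 = (6/37)*(-120/7) = -720/259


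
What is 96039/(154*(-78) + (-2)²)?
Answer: -96039/12008 ≈ -7.9979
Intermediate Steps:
96039/(154*(-78) + (-2)²) = 96039/(-12012 + 4) = 96039/(-12008) = 96039*(-1/12008) = -96039/12008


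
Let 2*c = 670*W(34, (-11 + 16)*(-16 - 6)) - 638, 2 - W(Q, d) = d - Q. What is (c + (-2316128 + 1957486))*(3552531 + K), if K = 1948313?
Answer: -1705542183044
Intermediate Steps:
W(Q, d) = 2 + Q - d (W(Q, d) = 2 - (d - Q) = 2 + (Q - d) = 2 + Q - d)
c = 48591 (c = (670*(2 + 34 - (-11 + 16)*(-16 - 6)) - 638)/2 = (670*(2 + 34 - 5*(-22)) - 638)/2 = (670*(2 + 34 - 1*(-110)) - 638)/2 = (670*(2 + 34 + 110) - 638)/2 = (670*146 - 638)/2 = (97820 - 638)/2 = (1/2)*97182 = 48591)
(c + (-2316128 + 1957486))*(3552531 + K) = (48591 + (-2316128 + 1957486))*(3552531 + 1948313) = (48591 - 358642)*5500844 = -310051*5500844 = -1705542183044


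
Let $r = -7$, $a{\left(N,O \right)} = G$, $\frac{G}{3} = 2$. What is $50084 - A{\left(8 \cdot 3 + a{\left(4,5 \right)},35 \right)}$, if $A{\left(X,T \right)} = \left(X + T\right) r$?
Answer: $50539$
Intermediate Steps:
$G = 6$ ($G = 3 \cdot 2 = 6$)
$a{\left(N,O \right)} = 6$
$A{\left(X,T \right)} = - 7 T - 7 X$ ($A{\left(X,T \right)} = \left(X + T\right) \left(-7\right) = \left(T + X\right) \left(-7\right) = - 7 T - 7 X$)
$50084 - A{\left(8 \cdot 3 + a{\left(4,5 \right)},35 \right)} = 50084 - \left(\left(-7\right) 35 - 7 \left(8 \cdot 3 + 6\right)\right) = 50084 - \left(-245 - 7 \left(24 + 6\right)\right) = 50084 - \left(-245 - 210\right) = 50084 - -455 = 50084 + 455 = 50539$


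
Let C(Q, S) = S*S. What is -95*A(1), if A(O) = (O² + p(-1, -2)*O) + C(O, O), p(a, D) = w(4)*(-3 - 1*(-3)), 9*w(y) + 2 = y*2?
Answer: -190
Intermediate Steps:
C(Q, S) = S²
w(y) = -2/9 + 2*y/9 (w(y) = -2/9 + (y*2)/9 = -2/9 + (2*y)/9 = -2/9 + 2*y/9)
p(a, D) = 0 (p(a, D) = (-2/9 + (2/9)*4)*(-3 - 1*(-3)) = (-2/9 + 8/9)*(-3 + 3) = (⅔)*0 = 0)
A(O) = 2*O² (A(O) = (O² + 0*O) + O² = (O² + 0) + O² = O² + O² = 2*O²)
-95*A(1) = -190*1² = -190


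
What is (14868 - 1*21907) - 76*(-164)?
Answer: 5425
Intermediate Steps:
(14868 - 1*21907) - 76*(-164) = (14868 - 21907) + 12464 = -7039 + 12464 = 5425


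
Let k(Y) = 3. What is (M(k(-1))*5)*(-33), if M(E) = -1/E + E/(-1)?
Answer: 550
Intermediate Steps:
M(E) = -E - 1/E (M(E) = -1/E + E*(-1) = -1/E - E = -E - 1/E)
(M(k(-1))*5)*(-33) = ((-1*3 - 1/3)*5)*(-33) = ((-3 - 1*⅓)*5)*(-33) = ((-3 - ⅓)*5)*(-33) = -10/3*5*(-33) = -50/3*(-33) = 550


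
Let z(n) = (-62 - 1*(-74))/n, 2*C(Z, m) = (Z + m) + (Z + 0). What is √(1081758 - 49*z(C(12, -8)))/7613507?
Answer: 13*√25602/15227014 ≈ 0.00013660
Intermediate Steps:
C(Z, m) = Z + m/2 (C(Z, m) = ((Z + m) + (Z + 0))/2 = ((Z + m) + Z)/2 = (m + 2*Z)/2 = Z + m/2)
z(n) = 12/n (z(n) = (-62 + 74)/n = 12/n)
√(1081758 - 49*z(C(12, -8)))/7613507 = √(1081758 - 588/(12 + (½)*(-8)))/7613507 = √(1081758 - 588/(12 - 4))*(1/7613507) = √(1081758 - 588/8)*(1/7613507) = √(1081758 - 49*3/2)*(1/7613507) = √(1081758 - 147/2)*(1/7613507) = √(2163369/2)*(1/7613507) = (13*√25602/2)*(1/7613507) = 13*√25602/15227014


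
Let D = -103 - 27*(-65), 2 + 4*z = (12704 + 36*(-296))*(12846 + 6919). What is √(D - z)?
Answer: I*√40472110/2 ≈ 3180.9*I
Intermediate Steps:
z = 20239359/2 (z = -½ + ((12704 + 36*(-296))*(12846 + 6919))/4 = -½ + ((12704 - 10656)*19765)/4 = -½ + (2048*19765)/4 = -½ + (¼)*40478720 = -½ + 10119680 = 20239359/2 ≈ 1.0120e+7)
D = 1652 (D = -103 + 1755 = 1652)
√(D - z) = √(1652 - 1*20239359/2) = √(1652 - 20239359/2) = √(-20236055/2) = I*√40472110/2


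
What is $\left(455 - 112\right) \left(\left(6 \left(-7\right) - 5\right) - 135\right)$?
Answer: $-62426$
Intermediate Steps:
$\left(455 - 112\right) \left(\left(6 \left(-7\right) - 5\right) - 135\right) = 343 \left(\left(-42 - 5\right) - 135\right) = 343 \left(-47 - 135\right) = 343 \left(-182\right) = -62426$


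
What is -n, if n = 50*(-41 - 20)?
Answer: 3050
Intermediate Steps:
n = -3050 (n = 50*(-61) = -3050)
-n = -1*(-3050) = 3050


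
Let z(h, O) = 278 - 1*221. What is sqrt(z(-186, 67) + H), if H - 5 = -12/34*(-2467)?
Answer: 4*sqrt(16847)/17 ≈ 30.540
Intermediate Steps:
z(h, O) = 57 (z(h, O) = 278 - 221 = 57)
H = 14887/17 (H = 5 - 12/34*(-2467) = 5 - 12*1/34*(-2467) = 5 - 6/17*(-2467) = 5 + 14802/17 = 14887/17 ≈ 875.71)
sqrt(z(-186, 67) + H) = sqrt(57 + 14887/17) = sqrt(15856/17) = 4*sqrt(16847)/17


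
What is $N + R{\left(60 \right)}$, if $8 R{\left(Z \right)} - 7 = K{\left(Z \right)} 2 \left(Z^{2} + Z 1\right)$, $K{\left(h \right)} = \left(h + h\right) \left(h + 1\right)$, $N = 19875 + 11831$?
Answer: $\frac{53836055}{8} \approx 6.7295 \cdot 10^{6}$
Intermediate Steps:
$N = 31706$
$K{\left(h \right)} = 2 h \left(1 + h\right)$
$R{\left(Z \right)} = \frac{7}{8} + \frac{Z \left(1 + Z\right) \left(Z + Z^{2}\right)}{2}$ ($R{\left(Z \right)} = \frac{7}{8} + \frac{2 Z \left(1 + Z\right) 2 \left(Z^{2} + Z 1\right)}{8} = \frac{7}{8} + \frac{4 Z \left(1 + Z\right) \left(Z^{2} + Z\right)}{8} = \frac{7}{8} + \frac{4 Z \left(1 + Z\right) \left(Z + Z^{2}\right)}{8} = \frac{7}{8} + \frac{Z \left(1 + Z\right) \left(Z + Z^{2}\right)}{2}$)
$N + R{\left(60 \right)} = 31706 + \left(\frac{7}{8} + 60^{3} + \frac{60^{2}}{2} + \frac{60^{4}}{2}\right) = 31706 + \left(\frac{7}{8} + 216000 + \frac{1}{2} \cdot 3600 + \frac{1}{2} \cdot 12960000\right) = 31706 + \left(\frac{7}{8} + 216000 + 1800 + 6480000\right) = 31706 + \frac{53582407}{8} = \frac{53836055}{8}$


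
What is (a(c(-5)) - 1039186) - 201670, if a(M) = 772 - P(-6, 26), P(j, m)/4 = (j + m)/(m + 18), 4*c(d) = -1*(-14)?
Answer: -13640944/11 ≈ -1.2401e+6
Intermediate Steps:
c(d) = 7/2 (c(d) = (-1*(-14))/4 = (¼)*14 = 7/2)
P(j, m) = 4*(j + m)/(18 + m) (P(j, m) = 4*((j + m)/(m + 18)) = 4*((j + m)/(18 + m)) = 4*(j + m)/(18 + m))
a(M) = 8472/11 (a(M) = 772 - 4*(-6 + 26)/(18 + 26) = 772 - 4*20/44 = 772 - 1*20/11 = 772 - 20/11 = 8472/11)
(a(c(-5)) - 1039186) - 201670 = (8472/11 - 1039186) - 201670 = -11422574/11 - 201670 = -13640944/11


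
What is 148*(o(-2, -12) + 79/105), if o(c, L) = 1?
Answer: 27232/105 ≈ 259.35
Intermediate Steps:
148*(o(-2, -12) + 79/105) = 148*(1 + 79/105) = 148*(184/105) = 27232/105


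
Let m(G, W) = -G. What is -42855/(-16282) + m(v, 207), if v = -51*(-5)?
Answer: -4109055/16282 ≈ -252.37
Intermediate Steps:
v = 255
-42855/(-16282) + m(v, 207) = -42855/(-16282) - 1*255 = -42855*(-1/16282) - 255 = 42855/16282 - 255 = -4109055/16282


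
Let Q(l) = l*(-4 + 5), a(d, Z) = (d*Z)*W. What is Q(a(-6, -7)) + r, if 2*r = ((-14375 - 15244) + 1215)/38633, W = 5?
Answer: 8098728/38633 ≈ 209.63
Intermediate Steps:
a(d, Z) = 5*Z*d (a(d, Z) = (d*Z)*5 = (Z*d)*5 = 5*Z*d)
Q(l) = l (Q(l) = l*1 = l)
r = -14202/38633 (r = (((-14375 - 15244) + 1215)/38633)/2 = ((-29619 + 1215)*(1/38633))/2 = (-28404*1/38633)/2 = (1/2)*(-28404/38633) = -14202/38633 ≈ -0.36761)
Q(a(-6, -7)) + r = 5*(-7)*(-6) - 14202/38633 = 210 - 14202/38633 = 8098728/38633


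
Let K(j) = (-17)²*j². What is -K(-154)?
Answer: -6853924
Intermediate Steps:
K(j) = 289*j²
-K(-154) = -289*(-154)² = -289*23716 = -1*6853924 = -6853924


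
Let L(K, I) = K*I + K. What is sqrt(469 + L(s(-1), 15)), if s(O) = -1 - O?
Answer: sqrt(469) ≈ 21.656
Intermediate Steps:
L(K, I) = K + I*K (L(K, I) = I*K + K = K + I*K)
sqrt(469 + L(s(-1), 15)) = sqrt(469 + (-1 - 1*(-1))*(1 + 15)) = sqrt(469 + (-1 + 1)*16) = sqrt(469 + 0*16) = sqrt(469 + 0) = sqrt(469)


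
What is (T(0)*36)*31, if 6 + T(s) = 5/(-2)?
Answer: -9486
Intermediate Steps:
T(s) = -17/2 (T(s) = -6 + 5/(-2) = -6 + 5*(-½) = -6 - 5/2 = -17/2)
(T(0)*36)*31 = -17/2*36*31 = -306*31 = -9486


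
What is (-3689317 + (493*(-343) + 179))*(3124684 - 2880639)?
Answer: -941583448665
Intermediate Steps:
(-3689317 + (493*(-343) + 179))*(3124684 - 2880639) = (-3689317 + (-169099 + 179))*244045 = (-3689317 - 168920)*244045 = -3858237*244045 = -941583448665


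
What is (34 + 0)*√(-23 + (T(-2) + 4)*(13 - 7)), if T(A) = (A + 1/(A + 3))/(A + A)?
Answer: 17*√10 ≈ 53.759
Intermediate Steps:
T(A) = (A + 1/(3 + A))/(2*A) (T(A) = (A + 1/(3 + A))/((2*A)) = (A + 1/(3 + A))*(1/(2*A)) = (A + 1/(3 + A))/(2*A))
(34 + 0)*√(-23 + (T(-2) + 4)*(13 - 7)) = (34 + 0)*√(-23 + ((½)*(1 + (-2)² + 3*(-2))/(-2*(3 - 2)) + 4)*(13 - 7)) = 34*√(-23 + ((½)*(-½)*(1 + 4 - 6)/1 + 4)*6) = 34*√(-23 + ((½)*(-½)*1*(-1) + 4)*6) = 34*√(-23 + (¼ + 4)*6) = 34*√(-23 + (17/4)*6) = 34*√(-23 + 51/2) = 34*√(5/2) = 34*(√10/2) = 17*√10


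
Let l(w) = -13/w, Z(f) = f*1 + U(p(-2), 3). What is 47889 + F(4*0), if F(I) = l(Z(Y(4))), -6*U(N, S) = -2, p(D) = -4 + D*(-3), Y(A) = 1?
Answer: 191517/4 ≈ 47879.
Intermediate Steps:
p(D) = -4 - 3*D
U(N, S) = 1/3 (U(N, S) = -1/6*(-2) = 1/3)
Z(f) = 1/3 + f (Z(f) = f*1 + 1/3 = f + 1/3 = 1/3 + f)
F(I) = -39/4 (F(I) = -13/(1/3 + 1) = -13/4/3 = -13*3/4 = -39/4)
47889 + F(4*0) = 47889 - 39/4 = 191517/4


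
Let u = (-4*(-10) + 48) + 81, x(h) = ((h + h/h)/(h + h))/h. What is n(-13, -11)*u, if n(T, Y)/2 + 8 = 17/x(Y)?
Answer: -708786/5 ≈ -1.4176e+5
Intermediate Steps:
x(h) = (1 + h)/(2*h²) (x(h) = ((h + 1)/((2*h)))/h = ((1 + h)*(1/(2*h)))/h = ((1 + h)/(2*h))/h = (1 + h)/(2*h²))
n(T, Y) = -16 + 68*Y²/(1 + Y) (n(T, Y) = -16 + 2*(17/(((1 + Y)/(2*Y²)))) = -16 + 2*(17*(2*Y²/(1 + Y))) = -16 + 2*(34*Y²/(1 + Y)) = -16 + 68*Y²/(1 + Y))
u = 169 (u = (40 + 48) + 81 = 88 + 81 = 169)
n(-13, -11)*u = (4*(-4 - 4*(-11) + 17*(-11)²)/(1 - 11))*169 = (4*(-4 + 44 + 17*121)/(-10))*169 = (4*(-⅒)*(-4 + 44 + 2057))*169 = (4*(-⅒)*2097)*169 = -4194/5*169 = -708786/5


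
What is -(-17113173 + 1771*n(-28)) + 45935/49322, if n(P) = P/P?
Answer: 843968615379/49322 ≈ 1.7111e+7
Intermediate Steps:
n(P) = 1
-(-17113173 + 1771*n(-28)) + 45935/49322 = -1771/(1/(-9663 + 1)) + 45935/49322 = -1771/(1/(-9662)) + 45935*(1/49322) = -1771/(-1/9662) + 45935/49322 = -1771*(-9662) + 45935/49322 = 17111402 + 45935/49322 = 843968615379/49322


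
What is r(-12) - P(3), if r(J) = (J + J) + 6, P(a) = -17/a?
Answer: -37/3 ≈ -12.333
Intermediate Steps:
r(J) = 6 + 2*J (r(J) = 2*J + 6 = 6 + 2*J)
r(-12) - P(3) = (6 + 2*(-12)) - (-17)/3 = (6 - 24) - (-17)/3 = -18 - 1*(-17/3) = -18 + 17/3 = -37/3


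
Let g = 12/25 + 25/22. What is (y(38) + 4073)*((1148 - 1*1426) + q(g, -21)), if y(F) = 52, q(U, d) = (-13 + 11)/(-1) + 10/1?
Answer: -1097250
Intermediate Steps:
g = 889/550 (g = 12*(1/25) + 25*(1/22) = 12/25 + 25/22 = 889/550 ≈ 1.6164)
q(U, d) = 12 (q(U, d) = -2*(-1) + 10*1 = 2 + 10 = 12)
(y(38) + 4073)*((1148 - 1*1426) + q(g, -21)) = (52 + 4073)*((1148 - 1*1426) + 12) = 4125*((1148 - 1426) + 12) = 4125*(-278 + 12) = 4125*(-266) = -1097250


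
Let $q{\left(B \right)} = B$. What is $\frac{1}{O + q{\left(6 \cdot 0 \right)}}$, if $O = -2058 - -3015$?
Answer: $\frac{1}{957} \approx 0.0010449$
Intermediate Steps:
$O = 957$ ($O = -2058 + 3015 = 957$)
$\frac{1}{O + q{\left(6 \cdot 0 \right)}} = \frac{1}{957 + 6 \cdot 0} = \frac{1}{957 + 0} = \frac{1}{957}$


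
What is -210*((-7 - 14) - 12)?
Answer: 6930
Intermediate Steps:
-210*((-7 - 14) - 12) = -210*(-21 - 12) = -210*(-33) = 6930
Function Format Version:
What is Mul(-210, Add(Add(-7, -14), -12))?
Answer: 6930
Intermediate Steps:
Mul(-210, Add(Add(-7, -14), -12)) = Mul(-210, Add(-21, -12)) = Mul(-210, -33) = 6930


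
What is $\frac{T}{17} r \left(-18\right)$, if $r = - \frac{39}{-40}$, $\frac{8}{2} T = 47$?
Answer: $- \frac{16497}{1360} \approx -12.13$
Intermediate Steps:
$T = \frac{47}{4}$ ($T = \frac{1}{4} \cdot 47 = \frac{47}{4} \approx 11.75$)
$r = \frac{39}{40}$ ($r = \left(-39\right) \left(- \frac{1}{40}\right) = \frac{39}{40} \approx 0.975$)
$\frac{T}{17} r \left(-18\right) = \frac{47}{4 \cdot 17} \cdot \frac{39}{40} \left(-18\right) = \frac{47}{4} \cdot \frac{1}{17} \cdot \frac{39}{40} \left(-18\right) = \frac{47}{68} \cdot \frac{39}{40} \left(-18\right) = \frac{1833}{2720} \left(-18\right) = - \frac{16497}{1360}$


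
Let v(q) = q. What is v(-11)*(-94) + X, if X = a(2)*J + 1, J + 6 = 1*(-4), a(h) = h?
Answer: 1015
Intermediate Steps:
J = -10 (J = -6 + 1*(-4) = -6 - 4 = -10)
X = -19 (X = 2*(-10) + 1 = -20 + 1 = -19)
v(-11)*(-94) + X = -11*(-94) - 19 = 1034 - 19 = 1015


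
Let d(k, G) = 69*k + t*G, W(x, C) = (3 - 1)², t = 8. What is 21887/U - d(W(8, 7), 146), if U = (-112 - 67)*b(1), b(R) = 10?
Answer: -2606647/1790 ≈ -1456.2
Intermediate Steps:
U = -1790 (U = (-112 - 67)*10 = -179*10 = -1790)
W(x, C) = 4 (W(x, C) = 2² = 4)
d(k, G) = 8*G + 69*k (d(k, G) = 69*k + 8*G = 8*G + 69*k)
21887/U - d(W(8, 7), 146) = 21887/(-1790) - (8*146 + 69*4) = 21887*(-1/1790) - (1168 + 276) = -21887/1790 - 1*1444 = -21887/1790 - 1444 = -2606647/1790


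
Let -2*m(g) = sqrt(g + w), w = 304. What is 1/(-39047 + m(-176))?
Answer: -39047/1524668177 + 4*sqrt(2)/1524668177 ≈ -2.5606e-5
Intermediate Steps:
m(g) = -sqrt(304 + g)/2 (m(g) = -sqrt(g + 304)/2 = -sqrt(304 + g)/2)
1/(-39047 + m(-176)) = 1/(-39047 - sqrt(304 - 176)/2) = 1/(-39047 - 4*sqrt(2))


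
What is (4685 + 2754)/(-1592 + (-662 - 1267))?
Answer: -7439/3521 ≈ -2.1128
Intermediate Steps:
(4685 + 2754)/(-1592 + (-662 - 1267)) = 7439/(-1592 - 1929) = 7439/(-3521) = 7439*(-1/3521) = -7439/3521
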